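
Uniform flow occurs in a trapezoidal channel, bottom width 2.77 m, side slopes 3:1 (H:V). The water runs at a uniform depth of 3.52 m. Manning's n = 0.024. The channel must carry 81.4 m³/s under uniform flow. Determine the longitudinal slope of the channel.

With bottom width b = 2.77 m and side slope z = 3: A = (b + zy)y = (2.77 + 3×3.52)×3.52 = 46.92 m²; P = b + 2y√(1+z²) = 2.77 + 2×3.52×3.162 = 25.03 m.
Hydraulic radius R = A/P = 46.92/25.03 = 1.874 m.
From Manning's equation, S = [nQ / (1 A R^(2/3))]² = [0.024 × 81.4 / (1 × 46.92 × 1.874^(2/3))]² = 0.00075.

S = 0.00075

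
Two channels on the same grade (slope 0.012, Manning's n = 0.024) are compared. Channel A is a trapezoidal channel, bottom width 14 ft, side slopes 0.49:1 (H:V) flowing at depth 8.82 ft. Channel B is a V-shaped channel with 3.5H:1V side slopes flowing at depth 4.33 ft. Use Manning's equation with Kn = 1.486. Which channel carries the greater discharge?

channel A

Channel A: With bottom width b = 14 ft and side slope z = 0.49: A = (b + zy)y = (14 + 0.49×8.82)×8.82 = 161.6 ft²; P = b + 2y√(1+z²) = 14 + 2×8.82×1.114 = 33.64 ft. Hydraulic radius R = A/P = 161.6/33.64 = 4.803 ft. Q_A = (1.486/0.024)·161.6·4.803^(2/3)·√0.012 = 3120 ft³/s.
Channel B: For a triangular section with side slope z = 3.5: A = zy² = 3.5×4.33² = 65.62 ft²; P = 2y√(1+z²) = 2×4.33×3.64 = 31.52 ft. Hydraulic radius R = A/P = 65.62/31.52 = 2.082 ft. Q_B = (1.486/0.024)·65.62·2.082^(2/3)·√0.012 = 725.6 ft³/s.
Q_A = 3120 ft³/s vs Q_B = 725.6 ft³/s, so channel A carries more.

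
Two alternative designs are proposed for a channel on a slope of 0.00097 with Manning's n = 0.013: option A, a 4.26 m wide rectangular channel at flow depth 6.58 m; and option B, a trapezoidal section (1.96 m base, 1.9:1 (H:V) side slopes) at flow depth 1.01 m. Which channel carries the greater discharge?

Channel A: Flow area A = b·y = 4.26 × 6.58 = 28.03 m². Wetted perimeter P = b + 2y = 4.26 + 2×6.58 = 17.42 m. Hydraulic radius R = A/P = 28.03/17.42 = 1.609 m. Q_A = (1/0.013)·28.03·1.609^(2/3)·√0.00097 = 92.22 m³/s.
Channel B: With bottom width b = 1.96 m and side slope z = 1.9: A = (b + zy)y = (1.96 + 1.9×1.01)×1.01 = 3.918 m²; P = b + 2y√(1+z²) = 1.96 + 2×1.01×2.147 = 6.297 m. Hydraulic radius R = A/P = 3.918/6.297 = 0.6222 m. Q_B = (1/0.013)·3.918·0.6222^(2/3)·√0.00097 = 6.84 m³/s.
Q_A = 92.22 m³/s vs Q_B = 6.84 m³/s, so channel A carries more.

channel A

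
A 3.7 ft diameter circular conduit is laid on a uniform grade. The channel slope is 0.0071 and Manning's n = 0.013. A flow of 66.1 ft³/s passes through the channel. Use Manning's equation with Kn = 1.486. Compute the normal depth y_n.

Manning's equation rearranged: A R^(2/3) = nQ / (1.486·√S) = 0.013 × 66.1 / (1.486 × √0.0071) = 6.863.
Try y = 1.81 ft: A R^(2/3) = 4.917 — short.
Try y = 2.56 ft: A R^(2/3) = 8.416 — over.
Try y = 2.22 ft: A R^(2/3) = 6.858 — matches.

y_n = 2.22 ft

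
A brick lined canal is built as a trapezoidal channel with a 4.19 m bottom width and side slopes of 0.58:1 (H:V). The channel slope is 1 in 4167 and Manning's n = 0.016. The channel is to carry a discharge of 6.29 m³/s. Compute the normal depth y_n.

Manning's equation rearranged: A R^(2/3) = nQ / (1·√S) = 0.016 × 6.29 / (√0.00024) = 6.497.
At y = 1.03 m: A R^(2/3) = 4.072 — low.
At y = 1.37 m: A R^(2/3) = 6.498 — ≈ 6.497.

y_n = 1.37 m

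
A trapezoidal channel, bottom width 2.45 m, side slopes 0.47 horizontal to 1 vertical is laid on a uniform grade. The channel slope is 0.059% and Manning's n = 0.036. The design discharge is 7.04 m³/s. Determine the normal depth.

y_n = 2.58 m

Manning's equation rearranged: A R^(2/3) = nQ / (1·√S) = 0.036 × 7.04 / (√0.00059) = 10.43.
At y = 2.21 m: A R^(2/3) = 7.971 — too small.
At y = 3.15 m: A R^(2/3) = 14.87 — too large.
At y = 2.58 m: A R^(2/3) = 10.43 — close enough.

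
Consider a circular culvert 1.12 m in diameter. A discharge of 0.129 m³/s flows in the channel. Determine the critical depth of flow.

y_c = 0.192 m

At critical depth, Q² T / (g A³) = 1, i.e. A³/T = Q²/g = 0.129²/9.81 = 0.001696.
At y = 0.14 m: A³/T = 0.0004848 — short.
At y = 0.221 m: A³/T = 0.002922 — over.
At y = 0.192 m: A³/T = 0.001682 — close enough.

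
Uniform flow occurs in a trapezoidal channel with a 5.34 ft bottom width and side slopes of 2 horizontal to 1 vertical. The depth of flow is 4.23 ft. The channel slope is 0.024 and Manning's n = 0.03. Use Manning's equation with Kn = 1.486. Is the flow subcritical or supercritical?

supercritical

With bottom width b = 5.34 ft and side slope z = 2: A = (b + zy)y = (5.34 + 2×4.23)×4.23 = 58.37 ft²; P = b + 2y√(1+z²) = 5.34 + 2×4.23×2.236 = 24.26 ft.
Hydraulic radius R = A/P = 58.37/24.26 = 2.406 ft.
V = (1.486/n) R^(2/3) √S = (1.486/0.03) × 2.406^(2/3) × √0.024 = 13.78 ft/s. Hydraulic depth D_h = A/T = 58.37/22.26 = 2.622 ft.
Froude number Fr = V/√(g·D_h) = 13.78/√(32.2×2.622) = 1.5, which is greater than 1, so the flow is supercritical.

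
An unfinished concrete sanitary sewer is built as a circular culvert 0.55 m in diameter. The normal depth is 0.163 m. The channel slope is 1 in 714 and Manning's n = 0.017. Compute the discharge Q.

For a circular section of diameter D = 0.55 m at depth y = 0.163 m, the central angle is θ = 2 arccos(1 − 2y/D) = 2.303 rad. Then A = (D²/8)(θ − sin θ) = 0.05894 m² and P = Dθ/2 = 0.6332 m.
Hydraulic radius R = A/P = 0.05894/0.6332 = 0.09308 m.
Manning's equation: Q = (1/n) A R^(2/3) S^(1/2) = (1/0.017) × 0.05894 × 0.09308^(2/3) × 0.001401^(1/2) = 0.0266 m³/s.

Q = 0.0266 m³/s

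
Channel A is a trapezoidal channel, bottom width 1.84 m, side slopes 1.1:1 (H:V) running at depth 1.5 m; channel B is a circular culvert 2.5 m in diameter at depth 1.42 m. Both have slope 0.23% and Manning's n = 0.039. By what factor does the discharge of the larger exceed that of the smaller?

Channel A: With bottom width b = 1.84 m and side slope z = 1.1: A = (b + zy)y = (1.84 + 1.1×1.5)×1.5 = 5.235 m²; P = b + 2y√(1+z²) = 1.84 + 2×1.5×1.487 = 6.3 m. Hydraulic radius R = A/P = 5.235/6.3 = 0.831 m. Q_A = (1/0.039)·5.235·0.831^(2/3)·√0.0023 = 5.69 m³/s.
Channel B: For a circular section of diameter D = 2.5 m at depth y = 1.42 m, the central angle is θ = 2 arccos(1 − 2y/D) = 3.414 rad. Then A = (D²/8)(θ − sin θ) = 2.878 m² and P = Dθ/2 = 4.268 m. Hydraulic radius R = A/P = 2.878/4.268 = 0.6743 m. Q_B = (1/0.039)·2.878·0.6743^(2/3)·√0.0023 = 2.722 m³/s.
The larger discharge is 5.69 m³/s and the smaller is 2.722 m³/s; the ratio is 2.09.

2.09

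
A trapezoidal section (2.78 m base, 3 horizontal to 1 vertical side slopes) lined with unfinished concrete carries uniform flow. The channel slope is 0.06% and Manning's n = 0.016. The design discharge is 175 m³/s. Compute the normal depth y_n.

Manning's equation rearranged: A R^(2/3) = nQ / (1·√S) = 0.016 × 175 / (√0.0006) = 114.3.
Trying y = 5.19 m: A R^(2/3) = 183.5 — over.
Trying y = 3.12 m: A R^(2/3) = 53.58 — short.
Trying y = 4.28 m: A R^(2/3) = 114.4 — close enough.

y_n = 4.28 m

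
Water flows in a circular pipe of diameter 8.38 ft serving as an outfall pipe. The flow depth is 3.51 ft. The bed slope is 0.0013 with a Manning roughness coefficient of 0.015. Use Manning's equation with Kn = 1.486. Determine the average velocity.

For a circular section of diameter D = 8.38 ft at depth y = 3.51 ft, the central angle is θ = 2 arccos(1 − 2y/D) = 2.816 rad. Then A = (D²/8)(θ − sin θ) = 21.9 ft² and P = Dθ/2 = 11.8 ft.
Hydraulic radius R = A/P = 21.9/11.8 = 1.857 ft.
From Manning's equation, V = (1.486/n) R^(2/3) S^(1/2) = (1.486/0.015) × 1.857^(2/3) × 0.0013^(1/2) = 5.4 ft/s.

V = 5.4 ft/s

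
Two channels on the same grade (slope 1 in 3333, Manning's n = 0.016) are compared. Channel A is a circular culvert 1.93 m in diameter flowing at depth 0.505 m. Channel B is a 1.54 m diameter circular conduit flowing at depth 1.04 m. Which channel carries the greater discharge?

channel B

Channel A: For a circular section of diameter D = 1.93 m at depth y = 0.505 m, the central angle is θ = 2 arccos(1 − 2y/D) = 2.148 rad. Then A = (D²/8)(θ − sin θ) = 0.6098 m² and P = Dθ/2 = 2.073 m. Hydraulic radius R = A/P = 0.6098/2.073 = 0.2942 m. Q_A = (1/0.016)·0.6098·0.2942^(2/3)·√0.0003 = 0.2921 m³/s.
Channel B: For a circular section of diameter D = 1.54 m at depth y = 1.04 m, the central angle is θ = 2 arccos(1 − 2y/D) = 3.858 rad. Then A = (D²/8)(θ − sin θ) = 1.338 m² and P = Dθ/2 = 2.971 m. Hydraulic radius R = A/P = 1.338/2.971 = 0.4505 m. Q_B = (1/0.016)·1.338·0.4505^(2/3)·√0.0003 = 0.8516 m³/s.
Q_A = 0.2921 m³/s vs Q_B = 0.8516 m³/s, so channel B carries more.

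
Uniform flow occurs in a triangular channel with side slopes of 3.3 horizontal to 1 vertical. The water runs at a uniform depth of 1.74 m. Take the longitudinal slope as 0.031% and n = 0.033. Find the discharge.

For a triangular section with side slope z = 3.3: A = zy² = 3.3×1.74² = 9.991 m²; P = 2y√(1+z²) = 2×1.74×3.448 = 12 m.
Hydraulic radius R = A/P = 9.991/12 = 0.8326 m.
Manning's equation: Q = (1/n) A R^(2/3) S^(1/2) = (1/0.033) × 9.991 × 0.8326^(2/3) × 0.00031^(1/2) = 4.72 m³/s.

Q = 4.72 m³/s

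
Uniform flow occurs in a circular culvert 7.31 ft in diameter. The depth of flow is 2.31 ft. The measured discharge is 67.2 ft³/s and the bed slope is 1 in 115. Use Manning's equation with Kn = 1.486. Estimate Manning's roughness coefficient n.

n = 0.028

For a circular section of diameter D = 7.31 ft at depth y = 2.31 ft, the central angle is θ = 2 arccos(1 − 2y/D) = 2.388 rad. Then A = (D²/8)(θ − sin θ) = 11.38 ft² and P = Dθ/2 = 8.728 ft.
Hydraulic radius R = A/P = 11.38/8.728 = 1.304 ft.
Rearranging Manning's equation: n = (1.486/Q) A R^(2/3) S^(1/2) = (1.486/67.2) × 11.38 × 1.304^(2/3) × √0.008696 = 0.028.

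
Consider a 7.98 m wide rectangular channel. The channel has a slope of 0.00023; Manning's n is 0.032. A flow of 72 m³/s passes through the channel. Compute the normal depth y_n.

y_n = 9.55 m

Manning's equation rearranged: A R^(2/3) = nQ / (1·√S) = 0.032 × 72 / (√0.00023) = 151.9.
At y = 11.7 m: A R^(2/3) = 193.1 — too large.
At y = 8 m: A R^(2/3) = 122.6 — too small.
At y = 9.55 m: A R^(2/3) = 151.9 — ≈ 151.9.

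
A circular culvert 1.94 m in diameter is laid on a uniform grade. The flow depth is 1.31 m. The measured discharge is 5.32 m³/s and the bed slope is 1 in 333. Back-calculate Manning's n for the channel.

n = 0.015

For a circular section of diameter D = 1.94 m at depth y = 1.31 m, the central angle is θ = 2 arccos(1 − 2y/D) = 3.858 rad. Then A = (D²/8)(θ − sin θ) = 2.124 m² and P = Dθ/2 = 3.742 m.
Hydraulic radius R = A/P = 2.124/3.742 = 0.5675 m.
Rearranging Manning's equation: n = (1/Q) A R^(2/3) S^(1/2) = (1/5.32) × 2.124 × 0.5675^(2/3) × √0.003003 = 0.015.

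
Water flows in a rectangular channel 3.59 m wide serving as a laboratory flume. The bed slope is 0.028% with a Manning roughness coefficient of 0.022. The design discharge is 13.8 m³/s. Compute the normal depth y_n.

y_n = 4.31 m

Manning's equation rearranged: A R^(2/3) = nQ / (1·√S) = 0.022 × 13.8 / (√0.00028) = 18.14.
Try y = 3.73 m: A R^(2/3) = 15.22 — too small.
Try y = 4.31 m: A R^(2/3) = 18.12 — close enough.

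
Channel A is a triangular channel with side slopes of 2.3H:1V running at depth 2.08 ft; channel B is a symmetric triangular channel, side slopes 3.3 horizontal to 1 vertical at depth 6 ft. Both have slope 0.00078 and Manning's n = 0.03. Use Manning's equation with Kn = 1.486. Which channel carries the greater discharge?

channel B

Channel A: For a triangular section with side slope z = 2.3: A = zy² = 2.3×2.08² = 9.951 ft²; P = 2y√(1+z²) = 2×2.08×2.508 = 10.43 ft. Hydraulic radius R = A/P = 9.951/10.43 = 0.9538 ft. Q_A = (1.486/0.03)·9.951·0.9538^(2/3)·√0.00078 = 13.34 ft³/s.
Channel B: For a triangular section with side slope z = 3.3: A = zy² = 3.3×6² = 118.8 ft²; P = 2y√(1+z²) = 2×6×3.448 = 41.38 ft. Hydraulic radius R = A/P = 118.8/41.38 = 2.871 ft. Q_B = (1.486/0.03)·118.8·2.871^(2/3)·√0.00078 = 332 ft³/s.
Q_A = 13.34 ft³/s vs Q_B = 332 ft³/s, so channel B carries more.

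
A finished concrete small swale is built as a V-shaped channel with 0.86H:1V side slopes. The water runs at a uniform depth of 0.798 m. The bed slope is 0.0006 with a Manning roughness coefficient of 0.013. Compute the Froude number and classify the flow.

subcritical

For a triangular section with side slope z = 0.86: A = zy² = 0.86×0.798² = 0.5477 m²; P = 2y√(1+z²) = 2×0.798×1.319 = 2.105 m.
Hydraulic radius R = A/P = 0.5477/2.105 = 0.2602 m.
V = (1/n) R^(2/3) √S = (1/0.013) × 0.2602^(2/3) × √0.0006 = 0.7679 m/s. Hydraulic depth D_h = A/T = 0.5477/1.373 = 0.399 m.
Froude number Fr = V/√(g·D_h) = 0.7679/√(9.81×0.399) = 0.388, which is less than 1, so the flow is subcritical.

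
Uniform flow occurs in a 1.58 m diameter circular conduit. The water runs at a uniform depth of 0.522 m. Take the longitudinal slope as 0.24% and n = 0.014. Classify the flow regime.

For a circular section of diameter D = 1.58 m at depth y = 0.522 m, the central angle is θ = 2 arccos(1 − 2y/D) = 2.449 rad. Then A = (D²/8)(θ − sin θ) = 0.5652 m² and P = Dθ/2 = 1.935 m.
Hydraulic radius R = A/P = 0.5652/1.935 = 0.2921 m.
V = (1/n) R^(2/3) √S = (1/0.014) × 0.2921^(2/3) × √0.0024 = 1.54 m/s. Hydraulic depth D_h = A/T = 0.5652/1.486 = 0.3802 m.
Froude number Fr = V/√(g·D_h) = 1.54/√(9.81×0.3802) = 0.798, which is less than 1, so the flow is subcritical.

subcritical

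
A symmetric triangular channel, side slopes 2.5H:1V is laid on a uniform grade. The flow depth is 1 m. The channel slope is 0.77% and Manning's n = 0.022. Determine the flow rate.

For a triangular section with side slope z = 2.5: A = zy² = 2.5×1² = 2.5 m²; P = 2y√(1+z²) = 2×1×2.693 = 5.385 m.
Hydraulic radius R = A/P = 2.5/5.385 = 0.4642 m.
Manning's equation: Q = (1/n) A R^(2/3) S^(1/2) = (1/0.022) × 2.5 × 0.4642^(2/3) × 0.0077^(1/2) = 5.98 m³/s.

Q = 5.98 m³/s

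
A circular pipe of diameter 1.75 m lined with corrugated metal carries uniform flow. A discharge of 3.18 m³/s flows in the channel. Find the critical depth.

At critical depth, Q² T / (g A³) = 1, i.e. A³/T = Q²/g = 3.18²/9.81 = 1.031.
Trying y = 0.996 m: A³/T = 1.63 — too large.
Trying y = 0.883 m: A³/T = 1.029 — ≈ 1.031.

y_c = 0.883 m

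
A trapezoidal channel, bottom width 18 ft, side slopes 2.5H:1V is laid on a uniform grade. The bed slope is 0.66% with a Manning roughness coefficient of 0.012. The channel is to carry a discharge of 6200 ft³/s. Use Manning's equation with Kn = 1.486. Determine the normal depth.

Manning's equation rearranged: A R^(2/3) = nQ / (1.486·√S) = 0.012 × 6200 / (1.486 × √0.0066) = 616.3.
Try y = 5.45 ft: A R^(2/3) = 407.9 — short.
Try y = 8.06 ft: A R^(2/3) = 900 — over.
Try y = 6.7 ft: A R^(2/3) = 616.2 — ≈ 616.3.

y_n = 6.7 ft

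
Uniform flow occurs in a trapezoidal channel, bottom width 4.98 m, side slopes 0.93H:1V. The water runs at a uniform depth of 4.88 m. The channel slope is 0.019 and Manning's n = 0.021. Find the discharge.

With bottom width b = 4.98 m and side slope z = 0.93: A = (b + zy)y = (4.98 + 0.93×4.88)×4.88 = 46.45 m²; P = b + 2y√(1+z²) = 4.98 + 2×4.88×1.366 = 18.31 m.
Hydraulic radius R = A/P = 46.45/18.31 = 2.537 m.
Manning's equation: Q = (1/n) A R^(2/3) S^(1/2) = (1/0.021) × 46.45 × 2.537^(2/3) × 0.019^(1/2) = 567 m³/s.

Q = 567 m³/s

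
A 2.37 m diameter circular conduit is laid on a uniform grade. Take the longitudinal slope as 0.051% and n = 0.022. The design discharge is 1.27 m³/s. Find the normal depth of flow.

y_n = 1.04 m

Manning's equation rearranged: A R^(2/3) = nQ / (1·√S) = 0.022 × 1.27 / (√0.00051) = 1.237.
Try y = 1.17 m: A R^(2/3) = 1.523 — high.
Try y = 0.773 m: A R^(2/3) = 0.7157 — low.
Try y = 1.04 m: A R^(2/3) = 1.24 — matches.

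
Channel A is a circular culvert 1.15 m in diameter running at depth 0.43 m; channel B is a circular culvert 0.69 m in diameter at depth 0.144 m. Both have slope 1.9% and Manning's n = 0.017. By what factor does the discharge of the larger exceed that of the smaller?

12.2

Channel A: For a circular section of diameter D = 1.15 m at depth y = 0.43 m, the central angle is θ = 2 arccos(1 − 2y/D) = 2.632 rad. Then A = (D²/8)(θ − sin θ) = 0.3544 m² and P = Dθ/2 = 1.513 m. Hydraulic radius R = A/P = 0.3544/1.513 = 0.2342 m. Q_A = (1/0.017)·0.3544·0.2342^(2/3)·√0.019 = 1.092 m³/s.
Channel B: For a circular section of diameter D = 0.69 m at depth y = 0.144 m, the central angle is θ = 2 arccos(1 − 2y/D) = 1.898 rad. Then A = (D²/8)(θ − sin θ) = 0.05658 m² and P = Dθ/2 = 0.6547 m. Hydraulic radius R = A/P = 0.05658/0.6547 = 0.08642 m. Q_B = (1/0.017)·0.05658·0.08642^(2/3)·√0.019 = 0.08967 m³/s.
The larger discharge is 1.092 m³/s and the smaller is 0.08967 m³/s; the ratio is 12.2.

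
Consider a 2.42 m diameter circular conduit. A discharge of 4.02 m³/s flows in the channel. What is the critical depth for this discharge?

At critical depth, Q² T / (g A³) = 1, i.e. A³/T = Q²/g = 4.02²/9.81 = 1.647.
Trying y = 0.983 m: A³/T = 2.269 — too large.
Trying y = 0.687 m: A³/T = 0.5689 — too small.
Trying y = 0.904 m: A³/T = 1.644 — close enough.

y_c = 0.904 m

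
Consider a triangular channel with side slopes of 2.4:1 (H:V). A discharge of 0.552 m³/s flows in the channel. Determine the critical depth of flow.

y_c = 0.404 m

At critical depth, Q² T / (g A³) = 1, i.e. A³/T = Q²/g = 0.552²/9.81 = 0.03106.
Trying y = 0.275 m: A³/T = 0.00453 — short.
Trying y = 0.404 m: A³/T = 0.031 — matches.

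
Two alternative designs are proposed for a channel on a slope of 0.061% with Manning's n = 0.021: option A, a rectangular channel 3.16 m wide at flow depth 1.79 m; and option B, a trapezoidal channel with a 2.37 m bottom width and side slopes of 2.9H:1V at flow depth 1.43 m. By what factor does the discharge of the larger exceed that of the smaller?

1.64

Channel A: Flow area A = b·y = 3.16 × 1.79 = 5.656 m². Wetted perimeter P = b + 2y = 3.16 + 2×1.79 = 6.74 m. Hydraulic radius R = A/P = 5.656/6.74 = 0.8392 m. Q_A = (1/0.021)·5.656·0.8392^(2/3)·√0.00061 = 5.919 m³/s.
Channel B: With bottom width b = 2.37 m and side slope z = 2.9: A = (b + zy)y = (2.37 + 2.9×1.43)×1.43 = 9.319 m²; P = b + 2y√(1+z²) = 2.37 + 2×1.43×3.068 = 11.14 m. Hydraulic radius R = A/P = 9.319/11.14 = 0.8363 m. Q_B = (1/0.021)·9.319·0.8363^(2/3)·√0.00061 = 9.729 m³/s.
The larger discharge is 9.729 m³/s and the smaller is 5.919 m³/s; the ratio is 1.64.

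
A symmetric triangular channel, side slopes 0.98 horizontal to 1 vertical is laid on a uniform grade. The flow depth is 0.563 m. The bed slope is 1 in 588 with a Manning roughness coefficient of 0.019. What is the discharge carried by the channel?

For a triangular section with side slope z = 0.98: A = zy² = 0.98×0.563² = 0.3106 m²; P = 2y√(1+z²) = 2×0.563×1.4 = 1.577 m.
Hydraulic radius R = A/P = 0.3106/1.577 = 0.197 m.
Manning's equation: Q = (1/n) A R^(2/3) S^(1/2) = (1/0.019) × 0.3106 × 0.197^(2/3) × 0.001701^(1/2) = 0.228 m³/s.

Q = 0.228 m³/s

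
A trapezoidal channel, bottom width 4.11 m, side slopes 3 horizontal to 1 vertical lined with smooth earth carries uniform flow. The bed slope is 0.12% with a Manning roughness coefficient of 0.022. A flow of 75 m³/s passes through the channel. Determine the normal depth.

Manning's equation rearranged: A R^(2/3) = nQ / (1·√S) = 0.022 × 75 / (√0.0012) = 47.63.
At y = 2.09 m: A R^(2/3) = 25.2 — too small.
At y = 3.03 m: A R^(2/3) = 57.38 — too large.
At y = 2.79 m: A R^(2/3) = 47.64 — close enough.

y_n = 2.79 m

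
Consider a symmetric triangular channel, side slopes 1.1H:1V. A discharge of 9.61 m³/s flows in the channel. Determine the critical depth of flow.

y_c = 1.73 m

At critical depth, Q² T / (g A³) = 1, i.e. A³/T = Q²/g = 9.61²/9.81 = 9.414.
Trying y = 2.16 m: A³/T = 28.45 — over.
Trying y = 1.25 m: A³/T = 1.846 — short.
Trying y = 1.73 m: A³/T = 9.375 — ≈ 9.414.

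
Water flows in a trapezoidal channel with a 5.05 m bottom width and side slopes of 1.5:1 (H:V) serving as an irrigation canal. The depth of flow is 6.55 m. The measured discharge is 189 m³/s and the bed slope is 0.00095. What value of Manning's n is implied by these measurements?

With bottom width b = 5.05 m and side slope z = 1.5: A = (b + zy)y = (5.05 + 1.5×6.55)×6.55 = 97.43 m²; P = b + 2y√(1+z²) = 5.05 + 2×6.55×1.803 = 28.67 m.
Hydraulic radius R = A/P = 97.43/28.67 = 3.399 m.
Rearranging Manning's equation: n = (1/Q) A R^(2/3) S^(1/2) = (1/189) × 97.43 × 3.399^(2/3) × √0.00095 = 0.0359.

n = 0.0359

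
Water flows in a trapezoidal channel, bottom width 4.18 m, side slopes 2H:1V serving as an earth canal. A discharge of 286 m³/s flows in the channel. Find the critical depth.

y_c = 4.37 m

At critical depth, Q² T / (g A³) = 1, i.e. A³/T = Q²/g = 286²/9.81 = 8338.
Try y = 5.47 m: A³/T = 21710 — over.
Try y = 3.79 m: A³/T = 4578 — short.
Try y = 4.37 m: A³/T = 8309 — close enough.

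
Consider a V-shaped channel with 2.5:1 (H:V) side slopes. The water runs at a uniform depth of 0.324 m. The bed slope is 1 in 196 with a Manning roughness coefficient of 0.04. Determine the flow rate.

For a triangular section with side slope z = 2.5: A = zy² = 2.5×0.324² = 0.2624 m²; P = 2y√(1+z²) = 2×0.324×2.693 = 1.745 m.
Hydraulic radius R = A/P = 0.2624/1.745 = 0.1504 m.
Manning's equation: Q = (1/n) A R^(2/3) S^(1/2) = (1/0.04) × 0.2624 × 0.1504^(2/3) × 0.005102^(1/2) = 0.133 m³/s.

Q = 0.133 m³/s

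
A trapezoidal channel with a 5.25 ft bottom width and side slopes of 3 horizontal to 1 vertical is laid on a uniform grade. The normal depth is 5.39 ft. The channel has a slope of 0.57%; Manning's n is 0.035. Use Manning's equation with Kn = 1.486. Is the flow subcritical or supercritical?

subcritical

With bottom width b = 5.25 ft and side slope z = 3: A = (b + zy)y = (5.25 + 3×5.39)×5.39 = 115.5 ft²; P = b + 2y√(1+z²) = 5.25 + 2×5.39×3.162 = 39.34 ft.
Hydraulic radius R = A/P = 115.5/39.34 = 2.935 ft.
V = (1.486/n) R^(2/3) √S = (1.486/0.035) × 2.935^(2/3) × √0.0057 = 6.571 ft/s. Hydraulic depth D_h = A/T = 115.5/37.59 = 3.071 ft.
Froude number Fr = V/√(g·D_h) = 6.571/√(32.2×3.071) = 0.661, which is less than 1, so the flow is subcritical.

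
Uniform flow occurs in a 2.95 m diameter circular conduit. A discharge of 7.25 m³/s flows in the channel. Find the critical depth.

y_c = 1.16 m

At critical depth, Q² T / (g A³) = 1, i.e. A³/T = Q²/g = 7.25²/9.81 = 5.358.
Try y = 0.999 m: A³/T = 3.032 — low.
Try y = 1.4 m: A³/T = 11.08 — high.
Try y = 1.16 m: A³/T = 5.391 — matches.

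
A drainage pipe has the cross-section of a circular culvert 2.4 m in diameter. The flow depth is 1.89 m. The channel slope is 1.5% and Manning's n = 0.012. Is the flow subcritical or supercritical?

For a circular section of diameter D = 2.4 m at depth y = 1.89 m, the central angle is θ = 2 arccos(1 − 2y/D) = 4.367 rad. Then A = (D²/8)(θ − sin θ) = 3.822 m² and P = Dθ/2 = 5.24 m.
Hydraulic radius R = A/P = 3.822/5.24 = 0.7293 m.
V = (1/n) R^(2/3) √S = (1/0.012) × 0.7293^(2/3) × √0.015 = 8.269 m/s. Hydraulic depth D_h = A/T = 3.822/1.964 = 1.946 m.
Froude number Fr = V/√(g·D_h) = 8.269/√(9.81×1.946) = 1.89, which is greater than 1, so the flow is supercritical.

supercritical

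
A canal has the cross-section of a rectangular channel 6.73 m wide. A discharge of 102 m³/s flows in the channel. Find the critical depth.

y_c = 2.86 m

For a rectangular channel, critical depth y_c = (q²/g)^(1/3) where q = Q/b = 102/6.73 = 15.16 m²/s.
So y_c = (15.16²/9.81)^(1/3) = 2.86 m.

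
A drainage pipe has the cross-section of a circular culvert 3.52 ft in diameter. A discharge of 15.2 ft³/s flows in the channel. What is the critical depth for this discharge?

y_c = 1.19 ft

At critical depth, Q² T / (g A³) = 1, i.e. A³/T = Q²/g = 15.2²/32.2 = 7.175.
Trying y = 1.39 ft: A³/T = 13.25 — high.
Trying y = 1.19 ft: A³/T = 7.285 — matches.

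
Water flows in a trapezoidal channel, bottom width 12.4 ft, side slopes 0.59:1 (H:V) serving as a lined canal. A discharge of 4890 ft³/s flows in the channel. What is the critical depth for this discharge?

At critical depth, Q² T / (g A³) = 1, i.e. A³/T = Q²/g = 4890²/32.2 = 742600.
At y = 10.7 ft: A³/T = 320800 — short.
At y = 13.5 ft: A³/T = 733500 — close enough.

y_c = 13.5 ft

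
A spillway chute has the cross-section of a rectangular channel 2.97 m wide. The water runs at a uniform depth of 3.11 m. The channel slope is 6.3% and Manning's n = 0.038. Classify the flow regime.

Flow area A = b·y = 2.97 × 3.11 = 9.237 m². Wetted perimeter P = b + 2y = 2.97 + 2×3.11 = 9.19 m.
Hydraulic radius R = A/P = 9.237/9.19 = 1.005 m.
V = (1/n) R^(2/3) √S = (1/0.038) × 1.005^(2/3) × √0.063 = 6.628 m/s. Hydraulic depth D_h = A/T = 9.237/2.97 = 3.11 m.
Froude number Fr = V/√(g·D_h) = 6.628/√(9.81×3.11) = 1.2, which is greater than 1, so the flow is supercritical.

supercritical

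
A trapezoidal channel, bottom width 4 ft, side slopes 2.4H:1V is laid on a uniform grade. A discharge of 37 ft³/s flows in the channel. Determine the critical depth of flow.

y_c = 1.1 ft

At critical depth, Q² T / (g A³) = 1, i.e. A³/T = Q²/g = 37²/32.2 = 42.52.
Trying y = 0.926 ft: A³/T = 22.65 — too small.
Trying y = 1.26 ft: A³/T = 68.99 — too large.
Trying y = 1.1 ft: A³/T = 41.99 — ≈ 42.52.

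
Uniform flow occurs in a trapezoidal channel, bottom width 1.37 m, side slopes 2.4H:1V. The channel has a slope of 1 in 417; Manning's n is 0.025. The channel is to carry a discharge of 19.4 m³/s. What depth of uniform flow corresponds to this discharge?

y_n = 1.8 m

Manning's equation rearranged: A R^(2/3) = nQ / (1·√S) = 0.025 × 19.4 / (√0.002398) = 9.904.
Try y = 2.01 m: A R^(2/3) = 12.89 — over.
Try y = 1.58 m: A R^(2/3) = 7.323 — short.
Try y = 1.8 m: A R^(2/3) = 9.929 — close enough.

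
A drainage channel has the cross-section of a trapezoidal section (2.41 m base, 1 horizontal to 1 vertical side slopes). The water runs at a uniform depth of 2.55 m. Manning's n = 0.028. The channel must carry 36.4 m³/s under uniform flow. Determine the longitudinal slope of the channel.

With bottom width b = 2.41 m and side slope z = 1: A = (b + zy)y = (2.41 + 1×2.55)×2.55 = 12.65 m²; P = b + 2y√(1+z²) = 2.41 + 2×2.55×1.414 = 9.622 m.
Hydraulic radius R = A/P = 12.65/9.622 = 1.314 m.
From Manning's equation, S = [nQ / (1 A R^(2/3))]² = [0.028 × 36.4 / (1 × 12.65 × 1.314^(2/3))]² = 0.00451.

S = 0.00451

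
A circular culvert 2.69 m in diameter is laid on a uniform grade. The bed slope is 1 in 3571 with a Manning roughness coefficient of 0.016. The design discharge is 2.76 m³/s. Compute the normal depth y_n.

y_n = 1.51 m

Manning's equation rearranged: A R^(2/3) = nQ / (1·√S) = 0.016 × 2.76 / (√0.00028) = 2.639.
At y = 1.82 m: A R^(2/3) = 3.49 — too large.
At y = 1.51 m: A R^(2/3) = 2.64 — ≈ 2.639.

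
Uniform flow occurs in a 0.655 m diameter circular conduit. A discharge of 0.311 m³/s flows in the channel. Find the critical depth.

y_c = 0.354 m

At critical depth, Q² T / (g A³) = 1, i.e. A³/T = Q²/g = 0.311²/9.81 = 0.009859.
At y = 0.391 m: A³/T = 0.01437 — too large.
At y = 0.311 m: A³/T = 0.005992 — too small.
At y = 0.354 m: A³/T = 0.009827 — close enough.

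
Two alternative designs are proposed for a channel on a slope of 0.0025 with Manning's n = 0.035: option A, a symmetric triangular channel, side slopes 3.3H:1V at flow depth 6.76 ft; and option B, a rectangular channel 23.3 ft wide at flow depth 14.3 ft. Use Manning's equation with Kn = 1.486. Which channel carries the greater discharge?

Channel A: For a triangular section with side slope z = 3.3: A = zy² = 3.3×6.76² = 150.8 ft²; P = 2y√(1+z²) = 2×6.76×3.448 = 46.62 ft. Hydraulic radius R = A/P = 150.8/46.62 = 3.235 ft. Q_A = (1.486/0.035)·150.8·3.235^(2/3)·√0.0025 = 700.2 ft³/s.
Channel B: Flow area A = b·y = 23.3 × 14.3 = 333.2 ft². Wetted perimeter P = b + 2y = 23.3 + 2×14.3 = 51.9 ft. Hydraulic radius R = A/P = 333.2/51.9 = 6.42 ft. Q_B = (1.486/0.035)·333.2·6.42^(2/3)·√0.0025 = 2443 ft³/s.
Q_A = 700.2 ft³/s vs Q_B = 2443 ft³/s, so channel B carries more.

channel B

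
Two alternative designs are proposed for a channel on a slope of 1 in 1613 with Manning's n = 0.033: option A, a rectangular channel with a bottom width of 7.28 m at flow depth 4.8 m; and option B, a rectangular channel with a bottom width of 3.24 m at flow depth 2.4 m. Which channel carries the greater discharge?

Channel A: Flow area A = b·y = 7.28 × 4.8 = 34.94 m². Wetted perimeter P = b + 2y = 7.28 + 2×4.8 = 16.88 m. Hydraulic radius R = A/P = 34.94/16.88 = 2.07 m. Q_A = (1/0.033)·34.94·2.07^(2/3)·√0.00062 = 42.83 m³/s.
Channel B: Flow area A = b·y = 3.24 × 2.4 = 7.776 m². Wetted perimeter P = b + 2y = 3.24 + 2×2.4 = 8.04 m. Hydraulic radius R = A/P = 7.776/8.04 = 0.9672 m. Q_B = (1/0.033)·7.776·0.9672^(2/3)·√0.00062 = 5.738 m³/s.
Q_A = 42.83 m³/s vs Q_B = 5.738 m³/s, so channel A carries more.

channel A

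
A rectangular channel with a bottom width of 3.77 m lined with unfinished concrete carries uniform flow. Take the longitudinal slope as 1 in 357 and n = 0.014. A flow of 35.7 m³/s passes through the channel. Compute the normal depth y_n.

Manning's equation rearranged: A R^(2/3) = nQ / (1·√S) = 0.014 × 35.7 / (√0.002801) = 9.443.
At y = 2.96 m: A R^(2/3) = 12.26 — too large.
At y = 2.11 m: A R^(2/3) = 7.931 — too small.
At y = 2.41 m: A R^(2/3) = 9.432 — ≈ 9.443.

y_n = 2.41 m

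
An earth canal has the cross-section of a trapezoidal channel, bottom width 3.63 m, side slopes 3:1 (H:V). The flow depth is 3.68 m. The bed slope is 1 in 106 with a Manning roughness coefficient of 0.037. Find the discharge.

With bottom width b = 3.63 m and side slope z = 3: A = (b + zy)y = (3.63 + 3×3.68)×3.68 = 53.99 m²; P = b + 2y√(1+z²) = 3.63 + 2×3.68×3.162 = 26.9 m.
Hydraulic radius R = A/P = 53.99/26.9 = 2.007 m.
Manning's equation: Q = (1/n) A R^(2/3) S^(1/2) = (1/0.037) × 53.99 × 2.007^(2/3) × 0.009434^(1/2) = 225 m³/s.

Q = 225 m³/s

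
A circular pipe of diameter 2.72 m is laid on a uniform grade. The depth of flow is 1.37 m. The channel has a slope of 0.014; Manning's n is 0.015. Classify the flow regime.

For a circular section of diameter D = 2.72 m at depth y = 1.37 m, the central angle is θ = 2 arccos(1 − 2y/D) = 3.156 rad. Then A = (D²/8)(θ − sin θ) = 2.933 m² and P = Dθ/2 = 4.293 m.
Hydraulic radius R = A/P = 2.933/4.293 = 0.6832 m.
V = (1/n) R^(2/3) √S = (1/0.015) × 0.6832^(2/3) × √0.014 = 6.119 m/s. Hydraulic depth D_h = A/T = 2.933/2.72 = 1.078 m.
Froude number Fr = V/√(g·D_h) = 6.119/√(9.81×1.078) = 1.88, which is greater than 1, so the flow is supercritical.

supercritical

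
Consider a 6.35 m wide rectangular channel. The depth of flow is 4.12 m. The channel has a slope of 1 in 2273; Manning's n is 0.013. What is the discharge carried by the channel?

Q = 62.3 m³/s

Flow area A = b·y = 6.35 × 4.12 = 26.16 m². Wetted perimeter P = b + 2y = 6.35 + 2×4.12 = 14.59 m.
Hydraulic radius R = A/P = 26.16/14.59 = 1.793 m.
Manning's equation: Q = (1/n) A R^(2/3) S^(1/2) = (1/0.013) × 26.16 × 1.793^(2/3) × 0.0004399^(1/2) = 62.3 m³/s.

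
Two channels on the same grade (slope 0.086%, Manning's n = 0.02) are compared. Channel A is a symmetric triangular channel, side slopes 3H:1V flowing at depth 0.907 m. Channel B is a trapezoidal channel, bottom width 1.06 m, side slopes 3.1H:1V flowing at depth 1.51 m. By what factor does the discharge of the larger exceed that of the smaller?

5.29

Channel A: For a triangular section with side slope z = 3: A = zy² = 3×0.907² = 2.468 m²; P = 2y√(1+z²) = 2×0.907×3.162 = 5.736 m. Hydraulic radius R = A/P = 2.468/5.736 = 0.4302 m. Q_A = (1/0.02)·2.468·0.4302^(2/3)·√0.00086 = 2.062 m³/s.
Channel B: With bottom width b = 1.06 m and side slope z = 3.1: A = (b + zy)y = (1.06 + 3.1×1.51)×1.51 = 8.669 m²; P = b + 2y√(1+z²) = 1.06 + 2×1.51×3.257 = 10.9 m. Hydraulic radius R = A/P = 8.669/10.9 = 0.7955 m. Q_B = (1/0.02)·8.669·0.7955^(2/3)·√0.00086 = 10.91 m³/s.
The larger discharge is 10.91 m³/s and the smaller is 2.062 m³/s; the ratio is 5.29.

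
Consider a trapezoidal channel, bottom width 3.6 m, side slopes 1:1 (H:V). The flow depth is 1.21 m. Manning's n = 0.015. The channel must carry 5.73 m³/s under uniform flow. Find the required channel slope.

With bottom width b = 3.6 m and side slope z = 1: A = (b + zy)y = (3.6 + 1×1.21)×1.21 = 5.82 m²; P = b + 2y√(1+z²) = 3.6 + 2×1.21×1.414 = 7.022 m.
Hydraulic radius R = A/P = 5.82/7.022 = 0.8288 m.
From Manning's equation, S = [nQ / (1 A R^(2/3))]² = [0.015 × 5.73 / (1 × 5.82 × 0.8288^(2/3))]² = 0.00028.

S = 0.00028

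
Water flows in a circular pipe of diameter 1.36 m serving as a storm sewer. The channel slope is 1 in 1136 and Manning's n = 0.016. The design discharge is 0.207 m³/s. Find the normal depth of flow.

y_n = 0.365 m

Manning's equation rearranged: A R^(2/3) = nQ / (1·√S) = 0.016 × 0.207 / (√0.0008803) = 0.1116.
At y = 0.249 m: A R^(2/3) = 0.05179 — short.
At y = 0.461 m: A R^(2/3) = 0.1751 — over.
At y = 0.365 m: A R^(2/3) = 0.1115 — close enough.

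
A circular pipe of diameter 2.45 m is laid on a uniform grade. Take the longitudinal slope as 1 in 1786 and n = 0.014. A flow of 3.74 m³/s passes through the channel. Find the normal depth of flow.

y_n = 1.44 m

Manning's equation rearranged: A R^(2/3) = nQ / (1·√S) = 0.014 × 3.74 / (√0.0005599) = 2.213.
Trying y = 1.22 m: A R^(2/3) = 1.688 — low.
Trying y = 1.61 m: A R^(2/3) = 2.612 — high.
Trying y = 1.44 m: A R^(2/3) = 2.213 — ≈ 2.213.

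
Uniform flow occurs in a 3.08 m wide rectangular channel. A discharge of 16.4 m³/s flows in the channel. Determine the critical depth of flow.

For a rectangular channel, critical depth y_c = (q²/g)^(1/3) where q = Q/b = 16.4/3.08 = 5.325 m²/s.
So y_c = (5.325²/9.81)^(1/3) = 1.42 m.

y_c = 1.42 m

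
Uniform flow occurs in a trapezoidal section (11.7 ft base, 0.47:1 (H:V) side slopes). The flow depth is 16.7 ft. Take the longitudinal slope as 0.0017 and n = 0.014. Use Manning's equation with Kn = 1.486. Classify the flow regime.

With bottom width b = 11.7 ft and side slope z = 0.47: A = (b + zy)y = (11.7 + 0.47×16.7)×16.7 = 326.5 ft²; P = b + 2y√(1+z²) = 11.7 + 2×16.7×1.105 = 48.61 ft.
Hydraulic radius R = A/P = 326.5/48.61 = 6.717 ft.
V = (1.486/n) R^(2/3) √S = (1.486/0.014) × 6.717^(2/3) × √0.0017 = 15.58 ft/s. Hydraulic depth D_h = A/T = 326.5/27.4 = 11.92 ft.
Froude number Fr = V/√(g·D_h) = 15.58/√(32.2×11.92) = 0.795, which is less than 1, so the flow is subcritical.

subcritical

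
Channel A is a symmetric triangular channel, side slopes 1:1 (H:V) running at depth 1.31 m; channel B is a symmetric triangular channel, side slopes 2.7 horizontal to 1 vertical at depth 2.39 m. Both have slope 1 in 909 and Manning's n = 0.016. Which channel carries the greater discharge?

Channel A: For a triangular section with side slope z = 1: A = zy² = 1×1.31² = 1.716 m²; P = 2y√(1+z²) = 2×1.31×1.414 = 3.705 m. Hydraulic radius R = A/P = 1.716/3.705 = 0.4632 m. Q_A = (1/0.016)·1.716·0.4632^(2/3)·√0.0011 = 2.13 m³/s.
Channel B: For a triangular section with side slope z = 2.7: A = zy² = 2.7×2.39² = 15.42 m²; P = 2y√(1+z²) = 2×2.39×2.879 = 13.76 m. Hydraulic radius R = A/P = 15.42/13.76 = 1.121 m. Q_B = (1/0.016)·15.42·1.121^(2/3)·√0.0011 = 34.49 m³/s.
Q_A = 2.13 m³/s vs Q_B = 34.49 m³/s, so channel B carries more.

channel B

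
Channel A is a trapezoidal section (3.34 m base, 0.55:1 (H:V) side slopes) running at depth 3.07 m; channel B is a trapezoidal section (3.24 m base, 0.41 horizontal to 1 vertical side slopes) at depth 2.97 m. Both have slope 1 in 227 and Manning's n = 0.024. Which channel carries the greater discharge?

Channel A: With bottom width b = 3.34 m and side slope z = 0.55: A = (b + zy)y = (3.34 + 0.55×3.07)×3.07 = 15.44 m²; P = b + 2y√(1+z²) = 3.34 + 2×3.07×1.141 = 10.35 m. Hydraulic radius R = A/P = 15.44/10.35 = 1.492 m. Q_A = (1/0.024)·15.44·1.492^(2/3)·√0.004405 = 55.74 m³/s.
Channel B: With bottom width b = 3.24 m and side slope z = 0.41: A = (b + zy)y = (3.24 + 0.41×2.97)×2.97 = 13.24 m²; P = b + 2y√(1+z²) = 3.24 + 2×2.97×1.081 = 9.66 m. Hydraulic radius R = A/P = 13.24/9.66 = 1.371 m. Q_B = (1/0.024)·13.24·1.371^(2/3)·√0.004405 = 45.18 m³/s.
Q_A = 55.74 m³/s vs Q_B = 45.18 m³/s, so channel A carries more.

channel A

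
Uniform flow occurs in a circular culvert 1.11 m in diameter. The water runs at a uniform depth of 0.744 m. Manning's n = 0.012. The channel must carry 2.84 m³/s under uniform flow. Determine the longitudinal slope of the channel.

S = 0.011

For a circular section of diameter D = 1.11 m at depth y = 0.744 m, the central angle is θ = 2 arccos(1 − 2y/D) = 3.837 rad. Then A = (D²/8)(θ − sin θ) = 0.6895 m² and P = Dθ/2 = 2.129 m.
Hydraulic radius R = A/P = 0.6895/2.129 = 0.3238 m.
From Manning's equation, S = [nQ / (1 A R^(2/3))]² = [0.012 × 2.84 / (1 × 0.6895 × 0.3238^(2/3))]² = 0.011.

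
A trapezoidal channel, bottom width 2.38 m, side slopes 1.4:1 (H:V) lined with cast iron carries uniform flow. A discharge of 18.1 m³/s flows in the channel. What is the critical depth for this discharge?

y_c = 1.38 m

At critical depth, Q² T / (g A³) = 1, i.e. A³/T = Q²/g = 18.1²/9.81 = 33.4.
Try y = 1.54 m: A³/T = 50.94 — too large.
Try y = 1.05 m: A³/T = 12.42 — too small.
Try y = 1.38 m: A³/T = 33.75 — ≈ 33.4.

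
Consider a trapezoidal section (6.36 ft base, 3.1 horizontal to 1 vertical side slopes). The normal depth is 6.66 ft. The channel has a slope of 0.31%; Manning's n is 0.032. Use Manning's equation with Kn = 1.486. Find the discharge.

With bottom width b = 6.36 ft and side slope z = 3.1: A = (b + zy)y = (6.36 + 3.1×6.66)×6.66 = 179.9 ft²; P = b + 2y√(1+z²) = 6.36 + 2×6.66×3.257 = 49.75 ft.
Hydraulic radius R = A/P = 179.9/49.75 = 3.615 ft.
Manning's equation: Q = (1.486/n) A R^(2/3) S^(1/2) = (1.486/0.032) × 179.9 × 3.615^(2/3) × 0.0031^(1/2) = 1100 ft³/s.

Q = 1100 ft³/s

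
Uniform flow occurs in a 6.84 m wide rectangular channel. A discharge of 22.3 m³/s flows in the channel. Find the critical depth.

For a rectangular channel, critical depth y_c = (q²/g)^(1/3) where q = Q/b = 22.3/6.84 = 3.26 m²/s.
So y_c = (3.26²/9.81)^(1/3) = 1.03 m.

y_c = 1.03 m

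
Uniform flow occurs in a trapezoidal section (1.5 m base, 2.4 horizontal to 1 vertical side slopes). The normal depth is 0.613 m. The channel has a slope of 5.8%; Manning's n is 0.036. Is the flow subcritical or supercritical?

With bottom width b = 1.5 m and side slope z = 2.4: A = (b + zy)y = (1.5 + 2.4×0.613)×0.613 = 1.821 m²; P = b + 2y√(1+z²) = 1.5 + 2×0.613×2.6 = 4.688 m.
Hydraulic radius R = A/P = 1.821/4.688 = 0.3885 m.
V = (1/n) R^(2/3) √S = (1/0.036) × 0.3885^(2/3) × √0.058 = 3.562 m/s. Hydraulic depth D_h = A/T = 1.821/4.442 = 0.41 m.
Froude number Fr = V/√(g·D_h) = 3.562/√(9.81×0.41) = 1.78, which is greater than 1, so the flow is supercritical.

supercritical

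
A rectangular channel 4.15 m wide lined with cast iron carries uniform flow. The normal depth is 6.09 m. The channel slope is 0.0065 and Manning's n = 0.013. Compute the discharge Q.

Q = 210 m³/s

Flow area A = b·y = 4.15 × 6.09 = 25.27 m². Wetted perimeter P = b + 2y = 4.15 + 2×6.09 = 16.33 m.
Hydraulic radius R = A/P = 25.27/16.33 = 1.548 m.
Manning's equation: Q = (1/n) A R^(2/3) S^(1/2) = (1/0.013) × 25.27 × 1.548^(2/3) × 0.0065^(1/2) = 210 m³/s.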